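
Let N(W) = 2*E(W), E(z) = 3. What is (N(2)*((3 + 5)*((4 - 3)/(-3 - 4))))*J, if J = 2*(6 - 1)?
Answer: -480/7 ≈ -68.571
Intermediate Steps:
J = 10 (J = 2*5 = 10)
N(W) = 6 (N(W) = 2*3 = 6)
(N(2)*((3 + 5)*((4 - 3)/(-3 - 4))))*J = (6*((3 + 5)*((4 - 3)/(-3 - 4))))*10 = (6*(8*(1/(-7))))*10 = (6*(8*(1*(-1/7))))*10 = (6*(8*(-1/7)))*10 = (6*(-8/7))*10 = -48/7*10 = -480/7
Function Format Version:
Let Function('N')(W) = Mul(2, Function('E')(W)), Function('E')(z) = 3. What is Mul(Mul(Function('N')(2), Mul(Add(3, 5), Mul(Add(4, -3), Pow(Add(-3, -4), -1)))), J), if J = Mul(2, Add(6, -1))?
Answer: Rational(-480, 7) ≈ -68.571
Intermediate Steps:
J = 10 (J = Mul(2, 5) = 10)
Function('N')(W) = 6 (Function('N')(W) = Mul(2, 3) = 6)
Mul(Mul(Function('N')(2), Mul(Add(3, 5), Mul(Add(4, -3), Pow(Add(-3, -4), -1)))), J) = Mul(Mul(6, Mul(Add(3, 5), Mul(Add(4, -3), Pow(Add(-3, -4), -1)))), 10) = Mul(Mul(6, Mul(8, Mul(1, Pow(-7, -1)))), 10) = Mul(Mul(6, Mul(8, Mul(1, Rational(-1, 7)))), 10) = Mul(Mul(6, Mul(8, Rational(-1, 7))), 10) = Mul(Mul(6, Rational(-8, 7)), 10) = Mul(Rational(-48, 7), 10) = Rational(-480, 7)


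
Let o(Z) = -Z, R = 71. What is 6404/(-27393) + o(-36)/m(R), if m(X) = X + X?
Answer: 38390/1944903 ≈ 0.019739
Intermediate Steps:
m(X) = 2*X
6404/(-27393) + o(-36)/m(R) = 6404/(-27393) + (-1*(-36))/((2*71)) = 6404*(-1/27393) + 36/142 = -6404/27393 + 36*(1/142) = -6404/27393 + 18/71 = 38390/1944903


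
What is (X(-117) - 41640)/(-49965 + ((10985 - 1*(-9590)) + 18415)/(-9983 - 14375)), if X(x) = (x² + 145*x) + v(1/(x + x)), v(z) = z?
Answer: 25601098351/28479823164 ≈ 0.89892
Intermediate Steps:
X(x) = x² + 1/(2*x) + 145*x (X(x) = (x² + 145*x) + 1/(x + x) = (x² + 145*x) + 1/(2*x) = x² + 1/(2*x) + 145*x)
(X(-117) - 41640)/(-49965 + ((10985 - 1*(-9590)) + 18415)/(-9983 - 14375)) = (((-117)² + (½)/(-117) + 145*(-117)) - 41640)/(-49965 + ((10985 - 1*(-9590)) + 18415)/(-9983 - 14375)) = ((13689 + (½)*(-1/117) - 16965) - 41640)/(-49965 + ((10985 + 9590) + 18415)/(-24358)) = ((13689 - 1/234 - 16965) - 41640)/(-49965 + (20575 + 18415)*(-1/24358)) = (-766585/234 - 41640)/(-49965 + 38990*(-1/24358)) = -10510345/(234*(-49965 - 19495/12179)) = -10510345/(234*(-608543230/12179)) = -10510345/234*(-12179/608543230) = 25601098351/28479823164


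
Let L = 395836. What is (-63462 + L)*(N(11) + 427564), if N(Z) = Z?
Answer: 142114813050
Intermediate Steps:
(-63462 + L)*(N(11) + 427564) = (-63462 + 395836)*(11 + 427564) = 332374*427575 = 142114813050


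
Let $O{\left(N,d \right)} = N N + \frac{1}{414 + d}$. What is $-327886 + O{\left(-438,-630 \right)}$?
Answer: $- \frac{29385073}{216} \approx -1.3604 \cdot 10^{5}$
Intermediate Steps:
$O{\left(N,d \right)} = N^{2} + \frac{1}{414 + d}$
$-327886 + O{\left(-438,-630 \right)} = -327886 + \frac{1 + 414 \left(-438\right)^{2} - 630 \left(-438\right)^{2}}{414 - 630} = -327886 + \frac{1 + 414 \cdot 191844 - 120861720}{-216} = -327886 - \frac{1 + 79423416 - 120861720}{216} = -327886 - - \frac{41438303}{216} = -327886 + \frac{41438303}{216} = - \frac{29385073}{216}$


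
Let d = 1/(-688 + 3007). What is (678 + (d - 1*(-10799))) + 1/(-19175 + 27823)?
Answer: 230167940591/20054712 ≈ 11477.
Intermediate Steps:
d = 1/2319 ≈ 0.00043122
(678 + (d - 1*(-10799))) + 1/(-19175 + 27823) = (678 + (1/2319 - 1*(-10799))) + 1/(-19175 + 27823) = (678 + (1/2319 + 10799)) + 1/8648 = (678 + 25042882/2319) + 1/8648 = 26615164/2319 + 1/8648 = 230167940591/20054712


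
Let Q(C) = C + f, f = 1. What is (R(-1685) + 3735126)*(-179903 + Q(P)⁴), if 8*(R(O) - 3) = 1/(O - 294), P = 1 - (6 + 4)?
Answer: -10396269999022889/15832 ≈ -6.5666e+11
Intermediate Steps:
P = -9 (P = 1 - 1*10 = 1 - 10 = -9)
R(O) = 3 + 1/(8*(-294 + O)) (R(O) = 3 + 1/(8*(O - 294)) = 3 + 1/(8*(-294 + O)))
Q(C) = 1 + C (Q(C) = C + 1 = 1 + C)
(R(-1685) + 3735126)*(-179903 + Q(P)⁴) = ((-7055 + 24*(-1685))/(8*(-294 - 1685)) + 3735126)*(-179903 + (1 - 9)⁴) = ((⅛)*(-7055 - 40440)/(-1979) + 3735126)*(-179903 + (-8)⁴) = ((⅛)*(-1/1979)*(-47495) + 3735126)*(-179903 + 4096) = (47495/15832 + 3735126)*(-175807) = (59134562327/15832)*(-175807) = -10396269999022889/15832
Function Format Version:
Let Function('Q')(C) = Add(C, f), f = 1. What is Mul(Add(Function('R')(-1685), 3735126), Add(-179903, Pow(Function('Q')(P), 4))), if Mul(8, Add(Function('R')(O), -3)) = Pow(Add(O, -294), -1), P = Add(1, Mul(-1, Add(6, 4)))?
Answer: Rational(-10396269999022889, 15832) ≈ -6.5666e+11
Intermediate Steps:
P = -9 (P = Add(1, Mul(-1, 10)) = Add(1, -10) = -9)
Function('R')(O) = Add(3, Mul(Rational(1, 8), Pow(Add(-294, O), -1))) (Function('R')(O) = Add(3, Mul(Rational(1, 8), Pow(Add(O, -294), -1))) = Add(3, Mul(Rational(1, 8), Pow(Add(-294, O), -1))))
Function('Q')(C) = Add(1, C) (Function('Q')(C) = Add(C, 1) = Add(1, C))
Mul(Add(Function('R')(-1685), 3735126), Add(-179903, Pow(Function('Q')(P), 4))) = Mul(Add(Mul(Rational(1, 8), Pow(Add(-294, -1685), -1), Add(-7055, Mul(24, -1685))), 3735126), Add(-179903, Pow(Add(1, -9), 4))) = Mul(Add(Mul(Rational(1, 8), Pow(-1979, -1), Add(-7055, -40440)), 3735126), Add(-179903, Pow(-8, 4))) = Mul(Add(Mul(Rational(1, 8), Rational(-1, 1979), -47495), 3735126), Add(-179903, 4096)) = Mul(Add(Rational(47495, 15832), 3735126), -175807) = Mul(Rational(59134562327, 15832), -175807) = Rational(-10396269999022889, 15832)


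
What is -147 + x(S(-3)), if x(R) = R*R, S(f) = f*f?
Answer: -66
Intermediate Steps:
S(f) = f²
x(R) = R²
-147 + x(S(-3)) = -147 + ((-3)²)² = -147 + 9² = -147 + 81 = -66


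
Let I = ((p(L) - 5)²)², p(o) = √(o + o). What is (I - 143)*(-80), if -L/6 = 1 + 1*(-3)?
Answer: -372640 + 156800*√6 ≈ 11440.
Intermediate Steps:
L = 12 (L = -6*(1 + 1*(-3)) = -6*(1 - 3) = -6*(-2) = 12)
p(o) = √2*√o (p(o) = √(2*o) = √2*√o)
I = (-5 + 2*√6)⁴ (I = ((√2*√12 - 5)²)² = ((√2*(2*√3) - 5)²)² = ((2*√6 - 5)²)² = ((-5 + 2*√6)²)² = (-5 + 2*√6)⁴ ≈ 0.00010414)
(I - 143)*(-80) = ((4801 - 1960*√6) - 143)*(-80) = (4658 - 1960*√6)*(-80) = -372640 + 156800*√6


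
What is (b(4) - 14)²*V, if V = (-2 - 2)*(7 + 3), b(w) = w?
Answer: -4000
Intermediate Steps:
V = -40 (V = -4*10 = -40)
(b(4) - 14)²*V = (4 - 14)²*(-40) = (-10)²*(-40) = 100*(-40) = -4000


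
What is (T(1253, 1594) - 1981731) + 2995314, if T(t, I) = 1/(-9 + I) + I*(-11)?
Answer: 1578737666/1585 ≈ 9.9605e+5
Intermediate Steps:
T(t, I) = 1/(-9 + I) - 11*I
(T(1253, 1594) - 1981731) + 2995314 = ((1 - 11*1594**2 + 99*1594)/(-9 + 1594) - 1981731) + 2995314 = ((1 - 11*2540836 + 157806)/1585 - 1981731) + 2995314 = ((1 - 27949196 + 157806)/1585 - 1981731) + 2995314 = ((1/1585)*(-27791389) - 1981731) + 2995314 = (-27791389/1585 - 1981731) + 2995314 = -3168835024/1585 + 2995314 = 1578737666/1585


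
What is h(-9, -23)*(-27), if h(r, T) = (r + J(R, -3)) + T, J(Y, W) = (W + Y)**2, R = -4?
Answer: -459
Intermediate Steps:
h(r, T) = 49 + T + r (h(r, T) = (r + (-3 - 4)**2) + T = (r + (-7)**2) + T = (r + 49) + T = (49 + r) + T = 49 + T + r)
h(-9, -23)*(-27) = (49 - 23 - 9)*(-27) = 17*(-27) = -459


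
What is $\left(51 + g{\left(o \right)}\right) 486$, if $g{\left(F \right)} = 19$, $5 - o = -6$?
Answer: $34020$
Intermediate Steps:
$o = 11$ ($o = 5 - -6 = 5 + 6 = 11$)
$\left(51 + g{\left(o \right)}\right) 486 = \left(51 + 19\right) 486 = 70 \cdot 486 = 34020$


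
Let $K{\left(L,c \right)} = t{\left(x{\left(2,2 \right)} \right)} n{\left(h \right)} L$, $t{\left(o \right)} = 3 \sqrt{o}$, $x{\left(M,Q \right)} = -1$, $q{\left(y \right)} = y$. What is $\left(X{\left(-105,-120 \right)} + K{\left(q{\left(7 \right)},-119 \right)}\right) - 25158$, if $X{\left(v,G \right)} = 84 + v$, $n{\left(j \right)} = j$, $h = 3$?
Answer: $-25179 + 63 i \approx -25179.0 + 63.0 i$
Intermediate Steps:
$K{\left(L,c \right)} = 9 i L$ ($K{\left(L,c \right)} = 3 \sqrt{-1} \cdot 3 L = 3 i 3 L = 9 i L$)
$\left(X{\left(-105,-120 \right)} + K{\left(q{\left(7 \right)},-119 \right)}\right) - 25158 = \left(\left(84 - 105\right) + 9 i 7\right) - 25158 = \left(-21 + 63 i\right) - 25158 = -25179 + 63 i$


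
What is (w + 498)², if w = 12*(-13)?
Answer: 116964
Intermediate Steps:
w = -156
(w + 498)² = (-156 + 498)² = 342² = 116964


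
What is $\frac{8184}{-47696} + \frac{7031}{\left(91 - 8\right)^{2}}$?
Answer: $\frac{3170125}{3733838} \approx 0.84903$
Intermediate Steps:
$\frac{8184}{-47696} + \frac{7031}{\left(91 - 8\right)^{2}} = 8184 \left(- \frac{1}{47696}\right) + \frac{7031}{83^{2}} = - \frac{93}{542} + \frac{7031}{6889} = \frac{3170125}{3733838}$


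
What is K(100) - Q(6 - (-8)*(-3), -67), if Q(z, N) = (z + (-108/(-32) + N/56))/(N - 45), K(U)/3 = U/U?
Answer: 8965/3136 ≈ 2.8587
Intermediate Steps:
K(U) = 3 (K(U) = 3*(U/U) = 3*1 = 3)
Q(z, N) = (27/8 + z + N/56)/(-45 + N) (Q(z, N) = (z + (-108*(-1/32) + N*(1/56)))/(-45 + N) = (z + (27/8 + N/56))/(-45 + N) = (27/8 + z + N/56)/(-45 + N))
K(100) - Q(6 - (-8)*(-3), -67) = 3 - (189 - 67 + 56*(6 - (-8)*(-3)))/(56*(-45 - 67)) = 3 - (189 - 67 + 56*(6 - 4*6))/(56*(-112)) = 3 - (-1)*(189 - 67 + 56*(6 - 24))/(56*112) = 3 - (-1)*(189 - 67 + 56*(-18))/(56*112) = 3 - (-1)*(189 - 67 - 1008)/(56*112) = 3 - (-1)*(-886)/(56*112) = 3 - 1*443/3136 = 3 - 443/3136 = 8965/3136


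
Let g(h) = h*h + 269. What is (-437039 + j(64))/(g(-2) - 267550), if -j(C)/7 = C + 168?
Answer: 438663/267277 ≈ 1.6412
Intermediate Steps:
j(C) = -1176 - 7*C (j(C) = -7*(C + 168) = -7*(168 + C) = -1176 - 7*C)
g(h) = 269 + h² (g(h) = h² + 269 = 269 + h²)
(-437039 + j(64))/(g(-2) - 267550) = (-437039 + (-1176 - 7*64))/((269 + (-2)²) - 267550) = (-437039 + (-1176 - 448))/((269 + 4) - 267550) = (-437039 - 1624)/(273 - 267550) = -438663/(-267277) = -438663*(-1/267277) = 438663/267277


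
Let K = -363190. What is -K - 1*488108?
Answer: -124918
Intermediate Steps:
-K - 1*488108 = -1*(-363190) - 1*488108 = 363190 - 488108 = -124918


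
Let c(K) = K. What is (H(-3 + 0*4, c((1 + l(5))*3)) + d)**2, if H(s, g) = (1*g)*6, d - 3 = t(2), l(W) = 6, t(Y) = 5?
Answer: 17956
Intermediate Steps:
d = 8 (d = 3 + 5 = 8)
H(s, g) = 6*g (H(s, g) = g*6 = 6*g)
(H(-3 + 0*4, c((1 + l(5))*3)) + d)**2 = (6*((1 + 6)*3) + 8)**2 = (6*(7*3) + 8)**2 = (6*21 + 8)**2 = (126 + 8)**2 = 134**2 = 17956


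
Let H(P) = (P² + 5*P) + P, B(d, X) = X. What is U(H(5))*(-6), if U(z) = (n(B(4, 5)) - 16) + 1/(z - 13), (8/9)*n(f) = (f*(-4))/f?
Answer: 860/7 ≈ 122.86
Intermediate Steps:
n(f) = -9/2 (n(f) = 9*((f*(-4))/f)/8 = 9*((-4*f)/f)/8 = (9/8)*(-4) = -9/2)
H(P) = P² + 6*P
U(z) = -41/2 + 1/(-13 + z) (U(z) = (-9/2 - 16) + 1/(z - 13) = -41/2 + 1/(-13 + z))
U(H(5))*(-6) = ((535 - 205*(6 + 5))/(2*(-13 + 5*(6 + 5))))*(-6) = ((535 - 205*11)/(2*(-13 + 5*11)))*(-6) = ((535 - 41*55)/(2*(-13 + 55)))*(-6) = ((½)*(535 - 2255)/42)*(-6) = ((½)*(1/42)*(-1720))*(-6) = -430/21*(-6) = 860/7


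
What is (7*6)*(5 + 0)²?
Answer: 1050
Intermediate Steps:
(7*6)*(5 + 0)² = 42*5² = 42*25 = 1050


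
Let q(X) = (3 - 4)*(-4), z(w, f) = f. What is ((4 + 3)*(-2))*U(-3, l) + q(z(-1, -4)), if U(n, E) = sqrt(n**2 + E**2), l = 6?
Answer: 4 - 42*sqrt(5) ≈ -89.915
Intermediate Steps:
q(X) = 4 (q(X) = -1*(-4) = 4)
U(n, E) = sqrt(E**2 + n**2)
((4 + 3)*(-2))*U(-3, l) + q(z(-1, -4)) = ((4 + 3)*(-2))*sqrt(6**2 + (-3)**2) + 4 = (7*(-2))*sqrt(36 + 9) + 4 = -42*sqrt(5) + 4 = 4 - 42*sqrt(5)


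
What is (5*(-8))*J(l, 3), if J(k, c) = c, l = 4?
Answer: -120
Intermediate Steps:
(5*(-8))*J(l, 3) = (5*(-8))*3 = -40*3 = -120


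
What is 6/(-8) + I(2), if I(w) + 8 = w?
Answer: -27/4 ≈ -6.7500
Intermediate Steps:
I(w) = -8 + w
6/(-8) + I(2) = 6/(-8) + (-8 + 2) = -1/8*6 - 6 = -3/4 - 6 = -27/4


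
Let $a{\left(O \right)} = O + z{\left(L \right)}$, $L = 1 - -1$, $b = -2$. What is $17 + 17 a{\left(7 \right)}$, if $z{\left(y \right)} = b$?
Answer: $102$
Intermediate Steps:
$L = 2$ ($L = 1 + 1 = 2$)
$z{\left(y \right)} = -2$
$a{\left(O \right)} = -2 + O$ ($a{\left(O \right)} = O - 2 = -2 + O$)
$17 + 17 a{\left(7 \right)} = 17 + 17 \left(-2 + 7\right) = 17 + 17 \cdot 5 = 17 + 85 = 102$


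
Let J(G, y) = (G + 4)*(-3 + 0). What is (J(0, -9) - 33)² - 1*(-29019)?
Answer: 31044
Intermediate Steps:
J(G, y) = -12 - 3*G (J(G, y) = (4 + G)*(-3) = -12 - 3*G)
(J(0, -9) - 33)² - 1*(-29019) = ((-12 - 3*0) - 33)² - 1*(-29019) = ((-12 + 0) - 33)² + 29019 = (-12 - 33)² + 29019 = (-45)² + 29019 = 2025 + 29019 = 31044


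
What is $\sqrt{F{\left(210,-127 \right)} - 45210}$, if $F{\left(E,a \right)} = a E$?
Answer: $2 i \sqrt{17970} \approx 268.1 i$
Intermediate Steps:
$F{\left(E,a \right)} = E a$
$\sqrt{F{\left(210,-127 \right)} - 45210} = \sqrt{210 \left(-127\right) - 45210} = \sqrt{-26670 - 45210} = \sqrt{-71880} = 2 i \sqrt{17970}$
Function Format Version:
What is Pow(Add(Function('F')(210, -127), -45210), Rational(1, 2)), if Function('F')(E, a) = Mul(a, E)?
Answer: Mul(2, I, Pow(17970, Rational(1, 2))) ≈ Mul(268.10, I)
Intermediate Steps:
Function('F')(E, a) = Mul(E, a)
Pow(Add(Function('F')(210, -127), -45210), Rational(1, 2)) = Pow(Add(Mul(210, -127), -45210), Rational(1, 2)) = Pow(Add(-26670, -45210), Rational(1, 2)) = Pow(-71880, Rational(1, 2)) = Mul(2, I, Pow(17970, Rational(1, 2)))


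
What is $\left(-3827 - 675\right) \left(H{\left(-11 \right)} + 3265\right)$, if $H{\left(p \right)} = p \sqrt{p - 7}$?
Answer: $-14699030 + 148566 i \sqrt{2} \approx -1.4699 \cdot 10^{7} + 2.101 \cdot 10^{5} i$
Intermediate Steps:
$H{\left(p \right)} = p \sqrt{-7 + p}$
$\left(-3827 - 675\right) \left(H{\left(-11 \right)} + 3265\right) = \left(-3827 - 675\right) \left(- 11 \sqrt{-7 - 11} + 3265\right) = - 4502 \left(- 11 \sqrt{-18} + 3265\right) = - 4502 \left(- 11 \cdot 3 i \sqrt{2} + 3265\right) = - 4502 \left(- 33 i \sqrt{2} + 3265\right) = - 4502 \left(3265 - 33 i \sqrt{2}\right) = -14699030 + 148566 i \sqrt{2}$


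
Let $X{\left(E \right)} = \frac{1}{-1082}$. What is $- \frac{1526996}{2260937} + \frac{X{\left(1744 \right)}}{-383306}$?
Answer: $- \frac{12924528128055}{19136621154596} \approx -0.67538$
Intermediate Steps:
$X{\left(E \right)} = - \frac{1}{1082}$
$- \frac{1526996}{2260937} + \frac{X{\left(1744 \right)}}{-383306} = - \frac{1526996}{2260937} - \frac{1}{1082 \left(-383306\right)} = \left(-1526996\right) \frac{1}{2260937} - - \frac{1}{414737092} = - \frac{1526996}{2260937} + \frac{1}{414737092} = - \frac{12924528128055}{19136621154596}$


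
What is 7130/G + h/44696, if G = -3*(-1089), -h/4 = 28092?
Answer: -6052972/18252729 ≈ -0.33162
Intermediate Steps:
h = -112368 (h = -4*28092 = -112368)
G = 3267
7130/G + h/44696 = 7130/3267 - 112368/44696 = 7130*(1/3267) - 112368*1/44696 = 7130/3267 - 14046/5587 = -6052972/18252729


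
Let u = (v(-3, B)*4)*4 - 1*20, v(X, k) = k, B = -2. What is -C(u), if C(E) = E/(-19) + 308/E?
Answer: 787/247 ≈ 3.1862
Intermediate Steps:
u = -52 (u = -2*4*4 - 1*20 = -8*4 - 20 = -32 - 20 = -52)
C(E) = 308/E - E/19 (C(E) = E*(-1/19) + 308/E = -E/19 + 308/E = 308/E - E/19)
-C(u) = -(308/(-52) - 1/19*(-52)) = -(308*(-1/52) + 52/19) = -(-77/13 + 52/19) = -1*(-787/247) = 787/247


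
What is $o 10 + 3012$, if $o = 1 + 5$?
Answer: $3072$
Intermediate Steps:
$o = 6$
$o 10 + 3012 = 6 \cdot 10 + 3012 = 60 + 3012 = 3072$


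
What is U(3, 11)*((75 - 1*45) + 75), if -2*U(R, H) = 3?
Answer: -315/2 ≈ -157.50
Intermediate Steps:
U(R, H) = -3/2 (U(R, H) = -1/2*3 = -3/2)
U(3, 11)*((75 - 1*45) + 75) = -3*((75 - 1*45) + 75)/2 = -3*((75 - 45) + 75)/2 = -3*(30 + 75)/2 = -3/2*105 = -315/2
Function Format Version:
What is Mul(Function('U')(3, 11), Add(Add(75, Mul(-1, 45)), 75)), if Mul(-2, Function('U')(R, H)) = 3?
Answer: Rational(-315, 2) ≈ -157.50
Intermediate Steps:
Function('U')(R, H) = Rational(-3, 2) (Function('U')(R, H) = Mul(Rational(-1, 2), 3) = Rational(-3, 2))
Mul(Function('U')(3, 11), Add(Add(75, Mul(-1, 45)), 75)) = Mul(Rational(-3, 2), Add(Add(75, Mul(-1, 45)), 75)) = Mul(Rational(-3, 2), Add(Add(75, -45), 75)) = Mul(Rational(-3, 2), Add(30, 75)) = Mul(Rational(-3, 2), 105) = Rational(-315, 2)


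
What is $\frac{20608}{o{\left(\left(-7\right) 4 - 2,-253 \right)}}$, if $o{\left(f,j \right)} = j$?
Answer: $- \frac{896}{11} \approx -81.455$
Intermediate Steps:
$\frac{20608}{o{\left(\left(-7\right) 4 - 2,-253 \right)}} = \frac{20608}{-253} = 20608 \left(- \frac{1}{253}\right) = - \frac{896}{11}$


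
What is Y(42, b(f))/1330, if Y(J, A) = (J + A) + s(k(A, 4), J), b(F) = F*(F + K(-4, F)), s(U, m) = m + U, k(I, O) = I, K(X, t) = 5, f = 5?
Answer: 92/665 ≈ 0.13835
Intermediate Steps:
s(U, m) = U + m
b(F) = F*(5 + F) (b(F) = F*(F + 5) = F*(5 + F))
Y(J, A) = 2*A + 2*J (Y(J, A) = (J + A) + (A + J) = (A + J) + (A + J) = 2*A + 2*J)
Y(42, b(f))/1330 = (2*(5*(5 + 5)) + 2*42)/1330 = (2*(5*10) + 84)*(1/1330) = (2*50 + 84)*(1/1330) = (100 + 84)*(1/1330) = 184*(1/1330) = 92/665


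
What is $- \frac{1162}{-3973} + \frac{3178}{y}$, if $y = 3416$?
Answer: $\frac{1185399}{969412} \approx 1.2228$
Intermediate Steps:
$- \frac{1162}{-3973} + \frac{3178}{y} = - \frac{1162}{-3973} + \frac{3178}{3416} = \left(-1162\right) \left(- \frac{1}{3973}\right) + 3178 \cdot \frac{1}{3416} = \frac{1162}{3973} + \frac{227}{244} = \frac{1185399}{969412}$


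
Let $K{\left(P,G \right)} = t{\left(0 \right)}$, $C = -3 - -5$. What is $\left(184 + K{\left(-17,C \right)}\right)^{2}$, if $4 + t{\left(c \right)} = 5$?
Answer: $34225$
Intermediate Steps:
$C = 2$ ($C = -3 + 5 = 2$)
$t{\left(c \right)} = 1$ ($t{\left(c \right)} = -4 + 5 = 1$)
$K{\left(P,G \right)} = 1$
$\left(184 + K{\left(-17,C \right)}\right)^{2} = \left(184 + 1\right)^{2} = 185^{2} = 34225$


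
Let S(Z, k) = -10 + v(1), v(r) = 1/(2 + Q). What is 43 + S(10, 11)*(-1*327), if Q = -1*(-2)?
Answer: 12925/4 ≈ 3231.3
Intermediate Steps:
Q = 2
v(r) = ¼ (v(r) = 1/(2 + 2) = 1/4 = ¼)
S(Z, k) = -39/4 (S(Z, k) = -10 + ¼ = -39/4)
43 + S(10, 11)*(-1*327) = 43 - (-39)*327/4 = 43 - 39/4*(-327) = 43 + 12753/4 = 12925/4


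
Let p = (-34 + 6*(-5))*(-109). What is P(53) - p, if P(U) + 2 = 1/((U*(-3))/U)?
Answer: -20935/3 ≈ -6978.3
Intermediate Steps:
P(U) = -7/3 (P(U) = -2 + 1/((U*(-3))/U) = -2 + 1/((-3*U)/U) = -2 + 1/(-3) = -2 - ⅓ = -7/3)
p = 6976 (p = (-34 - 30)*(-109) = -64*(-109) = 6976)
P(53) - p = -7/3 - 1*6976 = -7/3 - 6976 = -20935/3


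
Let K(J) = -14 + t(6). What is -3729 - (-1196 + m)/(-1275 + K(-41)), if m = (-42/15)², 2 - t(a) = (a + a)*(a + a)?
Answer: -133434679/35775 ≈ -3729.8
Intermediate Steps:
t(a) = 2 - 4*a² (t(a) = 2 - (a + a)*(a + a) = 2 - 2*a*2*a = 2 - 4*a²)
K(J) = -156 (K(J) = -14 + (2 - 4*6²) = -14 + (2 - 4*36) = -14 + (2 - 144) = -14 - 142 = -156)
m = 196/25 (m = (-42*1/15)² = (-14/5)² = 196/25 ≈ 7.8400)
-3729 - (-1196 + m)/(-1275 + K(-41)) = -3729 - (-1196 + 196/25)/(-1275 - 156) = -3729 - (-29704)/(25*(-1431)) = -3729 - (-29704)*(-1)/(25*1431) = -3729 - 1*29704/35775 = -3729 - 29704/35775 = -133434679/35775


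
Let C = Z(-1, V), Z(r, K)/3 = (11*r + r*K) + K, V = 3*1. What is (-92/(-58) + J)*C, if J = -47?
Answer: 43461/29 ≈ 1498.7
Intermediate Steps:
V = 3
Z(r, K) = 3*K + 33*r + 3*K*r (Z(r, K) = 3*((11*r + r*K) + K) = 3*((11*r + K*r) + K) = 3*(K + 11*r + K*r) = 3*K + 33*r + 3*K*r)
C = -33 (C = 3*3 + 33*(-1) + 3*3*(-1) = 9 - 33 - 9 = -33)
(-92/(-58) + J)*C = (-92/(-58) - 47)*(-33) = (-92*(-1/58) - 47)*(-33) = (46/29 - 47)*(-33) = -1317/29*(-33) = 43461/29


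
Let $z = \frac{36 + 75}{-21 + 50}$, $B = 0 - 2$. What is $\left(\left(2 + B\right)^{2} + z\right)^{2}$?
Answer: $\frac{12321}{841} \approx 14.65$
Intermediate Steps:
$B = -2$ ($B = 0 - 2 = -2$)
$z = \frac{111}{29} \approx 3.8276$
$\left(\left(2 + B\right)^{2} + z\right)^{2} = \left(\left(2 - 2\right)^{2} + \frac{111}{29}\right)^{2} = \left(0^{2} + \frac{111}{29}\right)^{2} = \left(0 + \frac{111}{29}\right)^{2} = \left(\frac{111}{29}\right)^{2} = \frac{12321}{841}$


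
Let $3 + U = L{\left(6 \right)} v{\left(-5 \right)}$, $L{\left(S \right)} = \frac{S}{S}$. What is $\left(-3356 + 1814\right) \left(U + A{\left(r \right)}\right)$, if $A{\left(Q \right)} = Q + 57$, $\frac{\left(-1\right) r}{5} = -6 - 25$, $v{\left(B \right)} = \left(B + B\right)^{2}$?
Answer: $-476478$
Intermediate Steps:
$v{\left(B \right)} = 4 B^{2}$ ($v{\left(B \right)} = \left(2 B\right)^{2} = 4 B^{2}$)
$L{\left(S \right)} = 1$
$r = 155$ ($r = - 5 \left(-6 - 25\right) = \left(-5\right) \left(-31\right) = 155$)
$A{\left(Q \right)} = 57 + Q$
$U = 97$ ($U = -3 + 1 \cdot 4 \left(-5\right)^{2} = -3 + 1 \cdot 4 \cdot 25 = -3 + 1 \cdot 100 = -3 + 100 = 97$)
$\left(-3356 + 1814\right) \left(U + A{\left(r \right)}\right) = \left(-3356 + 1814\right) \left(97 + \left(57 + 155\right)\right) = - 1542 \left(97 + 212\right) = \left(-1542\right) 309 = -476478$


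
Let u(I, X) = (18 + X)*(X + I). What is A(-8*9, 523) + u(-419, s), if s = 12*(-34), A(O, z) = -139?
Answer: 322391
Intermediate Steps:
s = -408
u(I, X) = (18 + X)*(I + X)
A(-8*9, 523) + u(-419, s) = -139 + ((-408)**2 + 18*(-419) + 18*(-408) - 419*(-408)) = -139 + (166464 - 7542 - 7344 + 170952) = -139 + 322530 = 322391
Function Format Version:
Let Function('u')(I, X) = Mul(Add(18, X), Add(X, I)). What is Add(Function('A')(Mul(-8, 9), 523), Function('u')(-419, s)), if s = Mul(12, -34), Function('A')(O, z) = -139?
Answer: 322391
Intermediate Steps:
s = -408
Function('u')(I, X) = Mul(Add(18, X), Add(I, X))
Add(Function('A')(Mul(-8, 9), 523), Function('u')(-419, s)) = Add(-139, Add(Pow(-408, 2), Mul(18, -419), Mul(18, -408), Mul(-419, -408))) = Add(-139, Add(166464, -7542, -7344, 170952)) = Add(-139, 322530) = 322391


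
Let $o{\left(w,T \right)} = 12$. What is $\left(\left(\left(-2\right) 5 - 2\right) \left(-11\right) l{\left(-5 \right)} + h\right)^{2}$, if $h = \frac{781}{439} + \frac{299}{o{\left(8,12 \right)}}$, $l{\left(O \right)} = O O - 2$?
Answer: $\frac{260315023386961}{27751824} \approx 9.3801 \cdot 10^{6}$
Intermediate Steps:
$l{\left(O \right)} = -2 + O^{2}$ ($l{\left(O \right)} = O^{2} - 2 = -2 + O^{2}$)
$h = \frac{140633}{5268}$ ($h = \frac{781}{439} + \frac{299}{12} = \frac{140633}{5268} \approx 26.696$)
$\left(\left(\left(-2\right) 5 - 2\right) \left(-11\right) l{\left(-5 \right)} + h\right)^{2} = \left(\left(\left(-2\right) 5 - 2\right) \left(-11\right) \left(-2 + \left(-5\right)^{2}\right) + \frac{140633}{5268}\right)^{2} = \left(\left(-10 - 2\right) \left(-11\right) \left(-2 + 25\right) + \frac{140633}{5268}\right)^{2} = \left(\left(-12\right) \left(-11\right) 23 + \frac{140633}{5268}\right)^{2} = \left(132 \cdot 23 + \frac{140633}{5268}\right)^{2} = \left(3036 + \frac{140633}{5268}\right)^{2} = \left(\frac{16134281}{5268}\right)^{2} = \frac{260315023386961}{27751824}$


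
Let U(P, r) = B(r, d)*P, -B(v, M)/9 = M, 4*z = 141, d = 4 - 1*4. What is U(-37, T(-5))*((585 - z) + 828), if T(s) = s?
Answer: 0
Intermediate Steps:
d = 0 (d = 4 - 4 = 0)
z = 141/4 (z = (¼)*141 = 141/4 ≈ 35.250)
B(v, M) = -9*M
U(P, r) = 0 (U(P, r) = (-9*0)*P = 0*P = 0)
U(-37, T(-5))*((585 - z) + 828) = 0*((585 - 1*141/4) + 828) = 0*((585 - 141/4) + 828) = 0*(2199/4 + 828) = 0*(5511/4) = 0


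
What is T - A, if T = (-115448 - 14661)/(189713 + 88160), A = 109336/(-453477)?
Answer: -28619916665/126009014421 ≈ -0.22713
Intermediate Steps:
A = -109336/453477 (A = 109336*(-1/453477) = -109336/453477 ≈ -0.24111)
T = -130109/277873 ≈ -0.46823
T - A = -130109/277873 - 1*(-109336/453477) = -130109/277873 + 109336/453477 = -28619916665/126009014421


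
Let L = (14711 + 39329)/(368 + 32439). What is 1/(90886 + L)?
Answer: 32807/2981751042 ≈ 1.1003e-5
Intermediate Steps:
L = 54040/32807 ≈ 1.6472
1/(90886 + L) = 1/(90886 + 54040/32807) = 1/(2981751042/32807) = 32807/2981751042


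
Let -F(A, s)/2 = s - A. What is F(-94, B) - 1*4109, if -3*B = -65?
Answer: -13021/3 ≈ -4340.3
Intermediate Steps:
B = 65/3 (B = -1/3*(-65) = 65/3 ≈ 21.667)
F(A, s) = -2*s + 2*A (F(A, s) = -2*(s - A) = -2*s + 2*A)
F(-94, B) - 1*4109 = (-2*65/3 + 2*(-94)) - 1*4109 = (-130/3 - 188) - 4109 = -694/3 - 4109 = -13021/3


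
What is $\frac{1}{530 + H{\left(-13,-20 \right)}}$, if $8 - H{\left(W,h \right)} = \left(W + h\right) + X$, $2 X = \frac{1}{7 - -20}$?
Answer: $\frac{54}{30833} \approx 0.0017514$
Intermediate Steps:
$X = \frac{1}{54}$ ($X = \frac{1}{2 \left(7 - -20\right)} = \frac{1}{2 \left(7 + 20\right)} = \frac{1}{2 \cdot 27} = \frac{1}{2} \cdot \frac{1}{27} = \frac{1}{54} \approx 0.018519$)
$H{\left(W,h \right)} = \frac{431}{54} - W - h$ ($H{\left(W,h \right)} = 8 - \left(\left(W + h\right) + \frac{1}{54}\right) = 8 - \left(\frac{1}{54} + W + h\right) = \frac{431}{54} - W - h$)
$\frac{1}{530 + H{\left(-13,-20 \right)}} = \frac{1}{530 - - \frac{2213}{54}} = \frac{1}{530 + \left(\frac{431}{54} + 13 + 20\right)} = \frac{1}{530 + \frac{2213}{54}} = \frac{1}{\frac{30833}{54}} = \frac{54}{30833}$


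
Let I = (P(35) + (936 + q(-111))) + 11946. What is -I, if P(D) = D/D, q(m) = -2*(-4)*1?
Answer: -12891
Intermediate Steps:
q(m) = 8 (q(m) = 8*1 = 8)
P(D) = 1
I = 12891 (I = (1 + (936 + 8)) + 11946 = (1 + 944) + 11946 = 945 + 11946 = 12891)
-I = -1*12891 = -12891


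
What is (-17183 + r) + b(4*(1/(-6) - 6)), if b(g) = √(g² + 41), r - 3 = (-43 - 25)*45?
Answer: -20240 + √5845/3 ≈ -20215.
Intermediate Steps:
r = -3057 (r = 3 + (-43 - 25)*45 = 3 - 68*45 = 3 - 3060 = -3057)
b(g) = √(41 + g²)
(-17183 + r) + b(4*(1/(-6) - 6)) = (-17183 - 3057) + √(41 + (4*(1/(-6) - 6))²) = -20240 + √(41 + (4*(-⅙ - 6))²) = -20240 + √(41 + (4*(-37/6))²) = -20240 + √(41 + (-74/3)²) = -20240 + √(41 + 5476/9) = -20240 + √(5845/9) = -20240 + √5845/3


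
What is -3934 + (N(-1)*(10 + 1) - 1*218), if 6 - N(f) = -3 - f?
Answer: -4064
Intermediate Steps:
N(f) = 9 + f (N(f) = 6 - (-3 - f) = 6 + (3 + f) = 9 + f)
-3934 + (N(-1)*(10 + 1) - 1*218) = -3934 + ((9 - 1)*(10 + 1) - 1*218) = -3934 + (8*11 - 218) = -3934 + (88 - 218) = -3934 - 130 = -4064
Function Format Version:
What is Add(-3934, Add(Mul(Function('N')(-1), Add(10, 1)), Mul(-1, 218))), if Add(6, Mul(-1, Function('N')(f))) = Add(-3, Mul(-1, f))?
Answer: -4064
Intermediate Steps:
Function('N')(f) = Add(9, f) (Function('N')(f) = Add(6, Mul(-1, Add(-3, Mul(-1, f)))) = Add(6, Add(3, f)) = Add(9, f))
Add(-3934, Add(Mul(Function('N')(-1), Add(10, 1)), Mul(-1, 218))) = Add(-3934, Add(Mul(Add(9, -1), Add(10, 1)), Mul(-1, 218))) = Add(-3934, Add(Mul(8, 11), -218)) = Add(-3934, Add(88, -218)) = Add(-3934, -130) = -4064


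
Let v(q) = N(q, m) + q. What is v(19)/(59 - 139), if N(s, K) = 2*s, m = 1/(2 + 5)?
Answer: -57/80 ≈ -0.71250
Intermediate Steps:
m = 1/7 ≈ 0.14286
v(q) = 3*q (v(q) = 2*q + q = 3*q)
v(19)/(59 - 139) = (3*19)/(59 - 139) = 57/(-80) = -1/80*57 = -57/80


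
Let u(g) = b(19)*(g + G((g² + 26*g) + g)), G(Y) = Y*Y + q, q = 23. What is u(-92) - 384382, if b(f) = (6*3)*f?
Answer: 12229648820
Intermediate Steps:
b(f) = 18*f
G(Y) = 23 + Y² (G(Y) = Y*Y + 23 = Y² + 23 = 23 + Y²)
u(g) = 7866 + 342*g + 342*(g² + 27*g)² (u(g) = (18*19)*(g + (23 + ((g² + 26*g) + g)²)) = 342*(g + (23 + (g² + 27*g)²)) = 342*(23 + g + (g² + 27*g)²) = 7866 + 342*g + 342*(g² + 27*g)²)
u(-92) - 384382 = (7866 + 342*(-92) + 342*(-92)²*(27 - 92)²) - 384382 = (7866 - 31464 + 342*8464*(-65)²) - 384382 = (7866 - 31464 + 342*8464*4225) - 384382 = (7866 - 31464 + 12230056800) - 384382 = 12230033202 - 384382 = 12229648820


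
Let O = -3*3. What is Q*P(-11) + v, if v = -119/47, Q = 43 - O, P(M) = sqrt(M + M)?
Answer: -119/47 + 52*I*sqrt(22) ≈ -2.5319 + 243.9*I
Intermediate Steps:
O = -9
P(M) = sqrt(2)*sqrt(M) (P(M) = sqrt(2*M) = sqrt(2)*sqrt(M))
Q = 52 (Q = 43 - 1*(-9) = 43 + 9 = 52)
v = -119/47 (v = -119*1/47 = -119/47 ≈ -2.5319)
Q*P(-11) + v = 52*(sqrt(2)*sqrt(-11)) - 119/47 = 52*(sqrt(2)*(I*sqrt(11))) - 119/47 = 52*(I*sqrt(22)) - 119/47 = 52*I*sqrt(22) - 119/47 = -119/47 + 52*I*sqrt(22)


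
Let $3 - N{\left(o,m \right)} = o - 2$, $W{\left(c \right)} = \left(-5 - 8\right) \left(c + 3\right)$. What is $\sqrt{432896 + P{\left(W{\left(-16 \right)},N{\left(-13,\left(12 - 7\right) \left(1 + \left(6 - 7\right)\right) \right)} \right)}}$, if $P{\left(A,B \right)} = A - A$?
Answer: $16 \sqrt{1691} \approx 657.95$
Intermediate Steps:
$W{\left(c \right)} = -39 - 13 c$ ($W{\left(c \right)} = - 13 \left(3 + c\right) = -39 - 13 c$)
$N{\left(o,m \right)} = 5 - o$ ($N{\left(o,m \right)} = 3 - \left(o - 2\right) = 3 - \left(-2 + o\right) = 5 - o$)
$P{\left(A,B \right)} = 0$
$\sqrt{432896 + P{\left(W{\left(-16 \right)},N{\left(-13,\left(12 - 7\right) \left(1 + \left(6 - 7\right)\right) \right)} \right)}} = \sqrt{432896 + 0} = \sqrt{432896} = 16 \sqrt{1691}$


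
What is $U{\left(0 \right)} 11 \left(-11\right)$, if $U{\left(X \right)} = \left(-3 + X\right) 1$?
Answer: $363$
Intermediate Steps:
$U{\left(X \right)} = -3 + X$
$U{\left(0 \right)} 11 \left(-11\right) = \left(-3 + 0\right) 11 \left(-11\right) = \left(-3\right) 11 \left(-11\right) = \left(-33\right) \left(-11\right) = 363$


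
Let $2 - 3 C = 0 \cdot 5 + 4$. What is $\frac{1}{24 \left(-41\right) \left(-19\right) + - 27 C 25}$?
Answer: $\frac{1}{19146} \approx 5.223 \cdot 10^{-5}$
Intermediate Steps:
$C = - \frac{2}{3}$ ($C = \frac{2}{3} - \frac{0 \cdot 5 + 4}{3} = \frac{2}{3} - \frac{0 + 4}{3} = \frac{2}{3} - \frac{4}{3} = - \frac{2}{3} \approx -0.66667$)
$\frac{1}{24 \left(-41\right) \left(-19\right) + - 27 C 25} = \frac{1}{24 \left(-41\right) \left(-19\right) + \left(-27\right) \left(- \frac{2}{3}\right) 25} = \frac{1}{\left(-984\right) \left(-19\right) + 18 \cdot 25} = \frac{1}{18696 + 450} = \frac{1}{19146}$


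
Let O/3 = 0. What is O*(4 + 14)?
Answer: 0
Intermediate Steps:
O = 0 (O = 3*0 = 0)
O*(4 + 14) = 0*(4 + 14) = 0*18 = 0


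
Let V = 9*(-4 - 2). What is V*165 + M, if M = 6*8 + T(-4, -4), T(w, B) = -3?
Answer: -8865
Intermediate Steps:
V = -54 (V = 9*(-6) = -54)
M = 45 (M = 6*8 - 3 = 48 - 3 = 45)
V*165 + M = -54*165 + 45 = -8910 + 45 = -8865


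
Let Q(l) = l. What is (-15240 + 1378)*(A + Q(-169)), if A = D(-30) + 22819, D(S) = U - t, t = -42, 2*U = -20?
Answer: -314417884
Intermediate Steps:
U = -10 (U = (½)*(-20) = -10)
D(S) = 32 (D(S) = -10 - 1*(-42) = -10 + 42 = 32)
A = 22851 (A = 32 + 22819 = 22851)
(-15240 + 1378)*(A + Q(-169)) = (-15240 + 1378)*(22851 - 169) = -13862*22682 = -314417884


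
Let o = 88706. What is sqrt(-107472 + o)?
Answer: I*sqrt(18766) ≈ 136.99*I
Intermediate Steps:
sqrt(-107472 + o) = sqrt(-107472 + 88706) = sqrt(-18766) = I*sqrt(18766)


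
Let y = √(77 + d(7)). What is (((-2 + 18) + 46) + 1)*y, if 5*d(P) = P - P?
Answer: 63*√77 ≈ 552.82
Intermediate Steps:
d(P) = 0 (d(P) = (P - P)/5 = (⅕)*0 = 0)
y = √77 (y = √(77 + 0) = √77 ≈ 8.7750)
(((-2 + 18) + 46) + 1)*y = (((-2 + 18) + 46) + 1)*√77 = ((16 + 46) + 1)*√77 = (62 + 1)*√77 = 63*√77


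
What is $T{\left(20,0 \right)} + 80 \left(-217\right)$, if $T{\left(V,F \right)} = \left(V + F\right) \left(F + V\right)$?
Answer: $-16960$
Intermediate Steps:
$T{\left(V,F \right)} = \left(F + V\right)^{2}$ ($T{\left(V,F \right)} = \left(F + V\right) \left(F + V\right) = \left(F + V\right)^{2}$)
$T{\left(20,0 \right)} + 80 \left(-217\right) = \left(0 + 20\right)^{2} + 80 \left(-217\right) = 20^{2} - 17360 = 400 - 17360 = -16960$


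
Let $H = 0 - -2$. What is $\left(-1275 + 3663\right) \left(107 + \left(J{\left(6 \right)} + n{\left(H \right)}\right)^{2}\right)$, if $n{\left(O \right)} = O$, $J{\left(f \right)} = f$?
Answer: $408348$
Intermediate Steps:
$H = 2$ ($H = 0 + 2 = 2$)
$\left(-1275 + 3663\right) \left(107 + \left(J{\left(6 \right)} + n{\left(H \right)}\right)^{2}\right) = \left(-1275 + 3663\right) \left(107 + \left(6 + 2\right)^{2}\right) = 2388 \left(107 + 8^{2}\right) = 2388 \left(107 + 64\right) = 2388 \cdot 171 = 408348$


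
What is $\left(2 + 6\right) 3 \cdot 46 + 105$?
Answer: $1209$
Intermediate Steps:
$\left(2 + 6\right) 3 \cdot 46 + 105 = 8 \cdot 3 \cdot 46 + 105 = 24 \cdot 46 + 105 = 1104 + 105 = 1209$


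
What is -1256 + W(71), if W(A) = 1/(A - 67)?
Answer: -5023/4 ≈ -1255.8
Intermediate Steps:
W(A) = 1/(-67 + A)
-1256 + W(71) = -1256 + 1/(-67 + 71) = -1256 + 1/4 = -1256 + ¼ = -5023/4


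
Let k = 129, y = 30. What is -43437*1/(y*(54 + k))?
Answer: -14479/1830 ≈ -7.9120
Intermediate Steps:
-43437*1/(y*(54 + k)) = -43437*1/(30*(54 + 129)) = -43437/(183*30) = -43437/5490 = -43437*1/5490 = -14479/1830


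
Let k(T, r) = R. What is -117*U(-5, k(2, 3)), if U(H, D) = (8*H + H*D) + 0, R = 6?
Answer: 8190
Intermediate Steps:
k(T, r) = 6
U(H, D) = 8*H + D*H (U(H, D) = (8*H + D*H) + 0 = 8*H + D*H)
-117*U(-5, k(2, 3)) = -(-585)*(8 + 6) = -(-585)*14 = -117*(-70) = 8190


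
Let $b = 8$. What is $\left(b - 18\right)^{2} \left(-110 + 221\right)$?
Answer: $11100$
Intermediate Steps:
$\left(b - 18\right)^{2} \left(-110 + 221\right) = \left(8 - 18\right)^{2} \left(-110 + 221\right) = \left(-10\right)^{2} \cdot 111 = 100 \cdot 111 = 11100$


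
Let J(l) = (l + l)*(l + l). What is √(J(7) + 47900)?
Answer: 12*√334 ≈ 219.31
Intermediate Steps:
J(l) = 4*l² (J(l) = (2*l)*(2*l) = 4*l²)
√(J(7) + 47900) = √(4*7² + 47900) = √(4*49 + 47900) = √(196 + 47900) = √48096 = 12*√334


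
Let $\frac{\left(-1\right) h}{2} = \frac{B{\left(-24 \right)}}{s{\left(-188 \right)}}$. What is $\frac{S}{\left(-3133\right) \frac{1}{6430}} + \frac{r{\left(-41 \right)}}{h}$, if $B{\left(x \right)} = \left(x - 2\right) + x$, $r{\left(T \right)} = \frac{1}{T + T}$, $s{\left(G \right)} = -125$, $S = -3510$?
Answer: $\frac{569442005}{79048} \approx 7203.8$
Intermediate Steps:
$r{\left(T \right)} = \frac{1}{2 T}$
$B{\left(x \right)} = -2 + 2 x$ ($B{\left(x \right)} = \left(-2 + x\right) + x = -2 + 2 x$)
$h = - \frac{4}{5}$ ($h = - 2 \frac{-2 + 2 \left(-24\right)}{-125} = - 2 \left(-2 - 48\right) \left(- \frac{1}{125}\right) = - 2 \left(\left(-50\right) \left(- \frac{1}{125}\right)\right) = \left(-2\right) \frac{2}{5} = - \frac{4}{5} \approx -0.8$)
$\frac{S}{\left(-3133\right) \frac{1}{6430}} + \frac{r{\left(-41 \right)}}{h} = - \frac{3510}{\left(-3133\right) \frac{1}{6430}} + \frac{\frac{1}{2} \frac{1}{-41}}{- \frac{4}{5}} = - \frac{3510}{\left(-3133\right) \frac{1}{6430}} + \frac{1}{2} \left(- \frac{1}{41}\right) \left(- \frac{5}{4}\right) = - \frac{3510}{- \frac{3133}{6430}} - - \frac{5}{328} = \left(-3510\right) \left(- \frac{6430}{3133}\right) + \frac{5}{328} = \frac{1736100}{241} + \frac{5}{328} = \frac{569442005}{79048}$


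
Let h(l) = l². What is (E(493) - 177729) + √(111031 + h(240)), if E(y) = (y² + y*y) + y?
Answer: 308862 + √168631 ≈ 3.0927e+5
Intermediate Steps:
E(y) = y + 2*y² (E(y) = (y² + y²) + y = 2*y² + y = y + 2*y²)
(E(493) - 177729) + √(111031 + h(240)) = (493*(1 + 2*493) - 177729) + √(111031 + 240²) = (493*(1 + 986) - 177729) + √(111031 + 57600) = (493*987 - 177729) + √168631 = (486591 - 177729) + √168631 = 308862 + √168631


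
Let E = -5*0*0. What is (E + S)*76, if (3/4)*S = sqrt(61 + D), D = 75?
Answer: 608*sqrt(34)/3 ≈ 1181.7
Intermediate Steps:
S = 8*sqrt(34)/3 (S = 4*sqrt(61 + 75)/3 = 4*sqrt(136)/3 = 4*(2*sqrt(34))/3 = 8*sqrt(34)/3 ≈ 15.549)
E = 0 (E = 0*0 = 0)
(E + S)*76 = (0 + 8*sqrt(34)/3)*76 = (8*sqrt(34)/3)*76 = 608*sqrt(34)/3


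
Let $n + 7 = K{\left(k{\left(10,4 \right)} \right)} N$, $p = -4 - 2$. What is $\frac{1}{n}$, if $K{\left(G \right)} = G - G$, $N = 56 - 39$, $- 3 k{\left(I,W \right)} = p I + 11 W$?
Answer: $- \frac{1}{7} \approx -0.14286$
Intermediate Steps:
$p = -6$ ($p = -4 - 2 = -6$)
$k{\left(I,W \right)} = 2 I - \frac{11 W}{3}$ ($k{\left(I,W \right)} = - \frac{- 6 I + 11 W}{3} = 2 I - \frac{11 W}{3}$)
$N = 17$
$K{\left(G \right)} = 0$
$n = -7$ ($n = -7 + 0 \cdot 17 = -7 + 0 = -7$)
$\frac{1}{n} = \frac{1}{-7} = - \frac{1}{7}$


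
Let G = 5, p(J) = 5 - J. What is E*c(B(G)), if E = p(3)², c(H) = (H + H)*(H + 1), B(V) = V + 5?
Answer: 880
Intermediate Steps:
B(V) = 5 + V
c(H) = 2*H*(1 + H) (c(H) = (2*H)*(1 + H) = 2*H*(1 + H))
E = 4 (E = (5 - 1*3)² = (5 - 3)² = 2² = 4)
E*c(B(G)) = 4*(2*(5 + 5)*(1 + (5 + 5))) = 4*(2*10*(1 + 10)) = 4*(2*10*11) = 4*220 = 880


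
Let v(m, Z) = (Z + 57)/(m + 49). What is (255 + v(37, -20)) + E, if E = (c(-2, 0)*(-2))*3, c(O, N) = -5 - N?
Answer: 24547/86 ≈ 285.43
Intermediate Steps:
v(m, Z) = (57 + Z)/(49 + m)
E = 30 (E = ((-5 - 1*0)*(-2))*3 = ((-5 + 0)*(-2))*3 = -5*(-2)*3 = 10*3 = 30)
(255 + v(37, -20)) + E = (255 + (57 - 20)/(49 + 37)) + 30 = (255 + 37/86) + 30 = 21967/86 + 30 = 24547/86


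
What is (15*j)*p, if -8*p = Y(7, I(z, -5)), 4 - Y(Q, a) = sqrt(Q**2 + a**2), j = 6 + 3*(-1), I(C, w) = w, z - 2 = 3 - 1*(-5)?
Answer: -45/2 + 45*sqrt(74)/8 ≈ 25.888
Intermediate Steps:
z = 10 (z = 2 + (3 - 1*(-5)) = 2 + (3 + 5) = 2 + 8 = 10)
j = 3 (j = 6 - 3 = 3)
Y(Q, a) = 4 - sqrt(Q**2 + a**2)
p = -1/2 + sqrt(74)/8 (p = -(4 - sqrt(7**2 + (-5)**2))/8 = -(4 - sqrt(49 + 25))/8 = -(4 - sqrt(74))/8 = -1/2 + sqrt(74)/8 ≈ 0.57529)
(15*j)*p = (15*3)*(-1/2 + sqrt(74)/8) = 45*(-1/2 + sqrt(74)/8) = -45/2 + 45*sqrt(74)/8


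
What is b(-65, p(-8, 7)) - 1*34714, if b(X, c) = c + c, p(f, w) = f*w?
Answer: -34826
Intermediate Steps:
b(X, c) = 2*c
b(-65, p(-8, 7)) - 1*34714 = 2*(-8*7) - 1*34714 = 2*(-56) - 34714 = -112 - 34714 = -34826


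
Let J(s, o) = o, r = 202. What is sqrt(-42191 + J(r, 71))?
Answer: 18*I*sqrt(130) ≈ 205.23*I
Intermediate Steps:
sqrt(-42191 + J(r, 71)) = sqrt(-42191 + 71) = sqrt(-42120) = 18*I*sqrt(130)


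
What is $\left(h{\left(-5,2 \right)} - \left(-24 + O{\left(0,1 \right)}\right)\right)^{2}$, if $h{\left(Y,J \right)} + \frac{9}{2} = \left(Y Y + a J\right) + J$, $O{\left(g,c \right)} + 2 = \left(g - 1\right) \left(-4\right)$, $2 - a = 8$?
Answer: $\frac{4225}{4} \approx 1056.3$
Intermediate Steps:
$a = -6$ ($a = 2 - 8 = -6$)
$O{\left(g,c \right)} = 2 - 4 g$ ($O{\left(g,c \right)} = -2 + \left(g - 1\right) \left(-4\right) = -2 + \left(-1 + g\right) \left(-4\right) = -2 - \left(-4 + 4 g\right) = 2 - 4 g$)
$h{\left(Y,J \right)} = - \frac{9}{2} + Y^{2} - 5 J$ ($h{\left(Y,J \right)} = - \frac{9}{2} - \left(5 J - Y Y\right) = - \frac{9}{2} - \left(- Y^{2} + 5 J\right) = - \frac{9}{2} + Y^{2} - 5 J$)
$\left(h{\left(-5,2 \right)} - \left(-24 + O{\left(0,1 \right)}\right)\right)^{2} = \left(\left(- \frac{9}{2} + \left(-5\right)^{2} - 10\right) + \left(24 - \left(2 - 0\right)\right)\right)^{2} = \left(\left(- \frac{9}{2} + 25 - 10\right) + \left(24 - \left(2 + 0\right)\right)\right)^{2} = \left(\frac{21}{2} + \left(24 - 2\right)\right)^{2} = \left(\frac{21}{2} + 22\right)^{2} = \left(\frac{65}{2}\right)^{2} = \frac{4225}{4}$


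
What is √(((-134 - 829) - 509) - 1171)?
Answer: I*√2643 ≈ 51.41*I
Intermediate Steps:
√(((-134 - 829) - 509) - 1171) = √((-963 - 509) - 1171) = √(-1472 - 1171) = √(-2643) = I*√2643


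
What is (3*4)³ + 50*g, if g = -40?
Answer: -272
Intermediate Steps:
(3*4)³ + 50*g = (3*4)³ + 50*(-40) = 12³ - 2000 = 1728 - 2000 = -272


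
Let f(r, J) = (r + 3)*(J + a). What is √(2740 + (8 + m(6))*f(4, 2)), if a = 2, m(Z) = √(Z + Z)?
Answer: 2*√(741 + 14*√3) ≈ 55.326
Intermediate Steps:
m(Z) = √2*√Z (m(Z) = √(2*Z) = √2*√Z)
f(r, J) = (2 + J)*(3 + r) (f(r, J) = (r + 3)*(J + 2) = (3 + r)*(2 + J) = (2 + J)*(3 + r))
√(2740 + (8 + m(6))*f(4, 2)) = √(2740 + (8 + √2*√6)*(6 + 2*4 + 3*2 + 2*4)) = √(2740 + (8 + 2*√3)*(6 + 8 + 6 + 8)) = √(2740 + (8 + 2*√3)*28) = √(2740 + (224 + 56*√3)) = √(2964 + 56*√3)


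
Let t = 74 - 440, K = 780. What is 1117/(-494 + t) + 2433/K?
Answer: 5088/2795 ≈ 1.8204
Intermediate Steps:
t = -366
1117/(-494 + t) + 2433/K = 1117/(-494 - 366) + 2433/780 = 1117/(-860) + 2433*(1/780) = 1117*(-1/860) + 811/260 = -1117/860 + 811/260 = 5088/2795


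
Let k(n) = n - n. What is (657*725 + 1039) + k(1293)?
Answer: 477364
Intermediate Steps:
k(n) = 0
(657*725 + 1039) + k(1293) = (657*725 + 1039) + 0 = (476325 + 1039) + 0 = 477364 + 0 = 477364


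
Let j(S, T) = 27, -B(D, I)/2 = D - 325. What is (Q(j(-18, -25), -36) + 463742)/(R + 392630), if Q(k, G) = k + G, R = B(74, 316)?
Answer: 463733/393132 ≈ 1.1796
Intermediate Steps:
B(D, I) = 650 - 2*D (B(D, I) = -2*(D - 325) = -2*(-325 + D) = 650 - 2*D)
R = 502 (R = 650 - 2*74 = 650 - 148 = 502)
Q(k, G) = G + k
(Q(j(-18, -25), -36) + 463742)/(R + 392630) = ((-36 + 27) + 463742)/(502 + 392630) = (-9 + 463742)/393132 = 463733*(1/393132) = 463733/393132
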